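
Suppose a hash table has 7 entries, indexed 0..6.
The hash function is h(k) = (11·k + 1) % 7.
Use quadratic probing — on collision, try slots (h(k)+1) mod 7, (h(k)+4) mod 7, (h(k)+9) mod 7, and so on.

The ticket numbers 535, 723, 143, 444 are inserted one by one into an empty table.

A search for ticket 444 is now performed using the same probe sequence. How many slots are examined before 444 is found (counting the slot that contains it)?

Insert 535: h=6, slot 6 empty -> index 6.
Insert 723: h=2, slot 2 empty -> index 2.
Insert 143: h=6, slot 6 occupied -> index 0.
Insert 444: h=6, slots 6,0 occupied -> index 3.
Table: [143, _, 723, 444, _, _, 535]
Lookup 444: h=6, probe 6,0,3 → found at 3.

3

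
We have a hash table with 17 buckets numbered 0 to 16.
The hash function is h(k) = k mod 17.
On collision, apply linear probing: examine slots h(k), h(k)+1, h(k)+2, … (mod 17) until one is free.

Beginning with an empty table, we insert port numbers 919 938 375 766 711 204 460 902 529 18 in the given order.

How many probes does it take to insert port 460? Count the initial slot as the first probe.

Insert 919: h=1, slot 1 empty → index 1.
Insert 938: h=3, slot 3 empty → index 3.
Insert 375: h=1, slot 1 occupied → index 2.
Insert 766: h=1, slots 1,2,3 occupied → index 4.
Insert 711: h=14, slot 14 empty → index 14.
Insert 204: h=0, slot 0 empty → index 0.
Insert 460: h=1, slots 1,2,3,4 occupied → index 5.
Insert 902: h=1, slots 1,2,3,4,5 occupied → index 6.
Insert 529: h=2, slots 2,3,4,5,6 occupied → index 7.
Insert 18: h=1, slots 1,2,3,4,5,6,7 occupied → index 8.
Table: [204, 919, 375, 938, 766, 460, 902, 529, 18, —, —, —, —, —, 711, —, —]

5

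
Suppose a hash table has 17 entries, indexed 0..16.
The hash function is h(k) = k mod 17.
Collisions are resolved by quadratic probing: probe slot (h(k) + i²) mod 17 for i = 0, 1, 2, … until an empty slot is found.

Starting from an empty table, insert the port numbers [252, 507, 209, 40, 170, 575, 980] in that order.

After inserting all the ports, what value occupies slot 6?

40

Insert 252: h=14, slot 14 empty → index 14.
Insert 507: h=14, slot 14 occupied → index 15.
Insert 209: h=5, slot 5 empty → index 5.
Insert 40: h=6, slot 6 empty → index 6.
Insert 170: h=0, slot 0 empty → index 0.
Insert 575: h=14, slots 14,15 occupied → index 1.
Insert 980: h=11, slot 11 empty → index 11.
Table: [170, 575, ∅, ∅, ∅, 209, 40, ∅, ∅, ∅, ∅, 980, ∅, ∅, 252, 507, ∅]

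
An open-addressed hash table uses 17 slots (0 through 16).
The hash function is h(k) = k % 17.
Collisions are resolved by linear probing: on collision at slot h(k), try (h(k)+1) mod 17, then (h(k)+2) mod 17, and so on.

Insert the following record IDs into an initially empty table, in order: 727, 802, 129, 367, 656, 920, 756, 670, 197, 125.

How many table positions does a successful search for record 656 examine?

3

Insert 727: h=13, slot 13 empty → index 13.
Insert 802: h=3, slot 3 empty → index 3.
Insert 129: h=10, slot 10 empty → index 10.
Insert 367: h=10, slot 10 occupied → index 11.
Insert 656: h=10, slots 10,11 occupied → index 12.
Insert 920: h=2, slot 2 empty → index 2.
Insert 756: h=8, slot 8 empty → index 8.
Insert 670: h=7, slot 7 empty → index 7.
Insert 197: h=10, slots 10,11,12,13 occupied → index 14.
Insert 125: h=6, slot 6 empty → index 6.
Table: [-, -, 920, 802, -, -, 125, 670, 756, -, 129, 367, 656, 727, 197, -, -]
Lookup 656: h=10, probe 10,11,12 → found at 12.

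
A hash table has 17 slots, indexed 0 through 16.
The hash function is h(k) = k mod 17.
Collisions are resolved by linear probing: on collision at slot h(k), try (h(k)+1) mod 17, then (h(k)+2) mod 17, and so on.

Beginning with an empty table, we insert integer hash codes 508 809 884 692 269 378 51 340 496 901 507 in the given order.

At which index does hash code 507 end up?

508 hashes to 15; slot 15 is free -> place at 15.
809 hashes to 10; slot 10 is free -> place at 10.
884 hashes to 0; slot 0 is free -> place at 0.
692 hashes to 12; slot 12 is free -> place at 12.
269 hashes to 14; slot 14 is free -> place at 14.
378 hashes to 4; slot 4 is free -> place at 4.
51 hashes to 0; 0 taken -> place at 1.
340 hashes to 0; 0,1 taken -> place at 2.
496 hashes to 3; slot 3 is free -> place at 3.
901 hashes to 0; 0,1,2,3,4 taken -> place at 5.
507 hashes to 14; 14,15 taken -> place at 16.
Table: [884, 51, 340, 496, 378, 901, ∅, ∅, ∅, ∅, 809, ∅, 692, ∅, 269, 508, 507]

16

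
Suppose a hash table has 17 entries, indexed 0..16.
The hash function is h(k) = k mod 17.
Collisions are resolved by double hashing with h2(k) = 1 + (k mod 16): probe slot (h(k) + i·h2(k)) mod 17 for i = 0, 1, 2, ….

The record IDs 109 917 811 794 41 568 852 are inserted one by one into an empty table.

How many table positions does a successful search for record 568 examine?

3

109: h=7 -> slot 7
917: h=16 -> slot 16
811: h=12 -> slot 12
794: h=12, h2=11, probe 12,6 -> slot 6
41: h=7, h2=10, probe 7,0 -> slot 0
568: h=7, h2=9, probe 7,16,8 -> slot 8
852: h=2 -> slot 2
Table: [41, -, 852, -, -, -, 794, 109, 568, -, -, -, 811, -, -, -, 917]
Lookup 568: h=7, h2=9, probe 7,16,8 → found at 8.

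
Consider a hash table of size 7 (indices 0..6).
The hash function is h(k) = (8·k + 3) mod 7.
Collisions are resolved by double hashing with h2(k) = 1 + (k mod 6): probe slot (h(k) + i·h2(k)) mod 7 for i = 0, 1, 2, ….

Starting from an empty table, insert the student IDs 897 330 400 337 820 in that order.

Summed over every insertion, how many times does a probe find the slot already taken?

5

Insert 897: h=4, slot 4 empty → index 4.
Insert 330: h=4, h2=1, slot 4 occupied → index 5.
Insert 400: h=4, h2=5, slot 4 occupied → index 2.
Insert 337: h=4, h2=2, slot 4 occupied → index 6.
Insert 820: h=4, h2=5, slots 4,2 occupied → index 0.
Table: [820, ., 400, ., 897, 330, 337]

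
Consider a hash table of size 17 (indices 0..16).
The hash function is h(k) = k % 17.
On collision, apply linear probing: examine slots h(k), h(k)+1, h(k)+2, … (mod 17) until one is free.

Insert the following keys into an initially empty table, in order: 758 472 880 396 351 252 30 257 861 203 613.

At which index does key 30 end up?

758: h=10 → slot 10
472: h=13 → slot 13
880: h=13, probe 13,14 → slot 14
396: h=5 → slot 5
351: h=11 → slot 11
252: h=14, probe 14,15 → slot 15
30: h=13, probe 13,14,15,16 → slot 16
257: h=2 → slot 2
861: h=11, probe 11,12 → slot 12
203: h=16, probe 16,0 → slot 0
613: h=1 → slot 1
Table: [203, 613, 257, _, _, 396, _, _, _, _, 758, 351, 861, 472, 880, 252, 30]

16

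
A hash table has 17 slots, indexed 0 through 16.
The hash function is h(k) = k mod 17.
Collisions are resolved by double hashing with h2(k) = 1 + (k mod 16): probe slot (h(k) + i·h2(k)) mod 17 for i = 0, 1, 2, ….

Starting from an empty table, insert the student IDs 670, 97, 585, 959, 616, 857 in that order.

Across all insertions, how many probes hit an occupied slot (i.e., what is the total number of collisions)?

4

670: h=7 → slot 7
97: h=12 → slot 12
585: h=7, h2=10, probe 7,0 → slot 0
959: h=7, h2=16, probe 7,6 → slot 6
616: h=4 → slot 4
857: h=7, h2=10, probe 7,0,10 → slot 10
Table: [585, _, _, _, 616, _, 959, 670, _, _, 857, _, 97, _, _, _, _]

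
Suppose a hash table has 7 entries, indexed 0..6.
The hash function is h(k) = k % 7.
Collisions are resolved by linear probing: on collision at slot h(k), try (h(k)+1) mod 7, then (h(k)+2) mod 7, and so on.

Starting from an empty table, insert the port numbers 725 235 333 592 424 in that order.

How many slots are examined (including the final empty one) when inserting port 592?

Insert 725: h=4, slot 4 empty -> index 4.
Insert 235: h=4, slot 4 occupied -> index 5.
Insert 333: h=4, slots 4,5 occupied -> index 6.
Insert 592: h=4, slots 4,5,6 occupied -> index 0.
Insert 424: h=4, slots 4,5,6,0 occupied -> index 1.
Table: [592, 424, -, -, 725, 235, 333]

4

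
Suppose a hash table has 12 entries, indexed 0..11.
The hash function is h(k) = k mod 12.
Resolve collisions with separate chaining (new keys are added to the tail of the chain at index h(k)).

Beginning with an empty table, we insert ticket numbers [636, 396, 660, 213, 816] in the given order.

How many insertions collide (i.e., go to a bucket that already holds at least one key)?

636 → bucket 0
396 → bucket 0 (collision)
660 → bucket 0 (collision)
213 → bucket 9
816 → bucket 0 (collision)
Final buckets:
0: 636 -> 396 -> 660 -> 816
1: -
2: -
3: -
4: -
5: -
6: -
7: -
8: -
9: 213
10: -
11: -

3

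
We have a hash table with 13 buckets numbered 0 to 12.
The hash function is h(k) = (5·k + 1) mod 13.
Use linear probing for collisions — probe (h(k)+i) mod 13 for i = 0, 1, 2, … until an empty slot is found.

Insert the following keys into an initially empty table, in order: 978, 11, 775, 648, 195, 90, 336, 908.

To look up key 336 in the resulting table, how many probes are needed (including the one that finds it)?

3

Insert 978: h=3, slot 3 empty -> index 3.
Insert 11: h=4, slot 4 empty -> index 4.
Insert 775: h=2, slot 2 empty -> index 2.
Insert 648: h=4, slot 4 occupied -> index 5.
Insert 195: h=1, slot 1 empty -> index 1.
Insert 90: h=9, slot 9 empty -> index 9.
Insert 336: h=4, slots 4,5 occupied -> index 6.
Insert 908: h=4, slots 4,5,6 occupied -> index 7.
Table: [∅, 195, 775, 978, 11, 648, 336, 908, ∅, 90, ∅, ∅, ∅]
Lookup 336: h=4, probe 4,5,6 → found at 6.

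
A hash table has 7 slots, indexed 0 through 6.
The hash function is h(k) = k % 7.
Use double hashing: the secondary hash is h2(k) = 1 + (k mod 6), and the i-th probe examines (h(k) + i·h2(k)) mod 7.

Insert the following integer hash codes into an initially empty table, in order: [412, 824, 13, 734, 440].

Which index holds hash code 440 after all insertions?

4

412: h=6 -> slot 6
824: h=5 -> slot 5
13: h=6, h2=2, probe 6,1 -> slot 1
734: h=6, h2=3, probe 6,2 -> slot 2
440: h=6, h2=3, probe 6,2,5,1,4 -> slot 4
Table: [∅, 13, 734, ∅, 440, 824, 412]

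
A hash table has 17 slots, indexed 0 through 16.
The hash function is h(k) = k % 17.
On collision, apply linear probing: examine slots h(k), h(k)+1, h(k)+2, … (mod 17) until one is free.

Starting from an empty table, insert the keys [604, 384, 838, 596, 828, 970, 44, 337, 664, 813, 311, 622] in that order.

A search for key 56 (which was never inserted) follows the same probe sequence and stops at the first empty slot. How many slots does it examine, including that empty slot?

Insert 604: h=9, slot 9 empty -> index 9.
Insert 384: h=10, slot 10 empty -> index 10.
Insert 838: h=5, slot 5 empty -> index 5.
Insert 596: h=1, slot 1 empty -> index 1.
Insert 828: h=12, slot 12 empty -> index 12.
Insert 970: h=1, slot 1 occupied -> index 2.
Insert 44: h=10, slot 10 occupied -> index 11.
Insert 337: h=14, slot 14 empty -> index 14.
Insert 664: h=1, slots 1,2 occupied -> index 3.
Insert 813: h=14, slot 14 occupied -> index 15.
Insert 311: h=5, slot 5 occupied -> index 6.
Insert 622: h=10, slots 10,11,12 occupied -> index 13.
Table: [-, 596, 970, 664, -, 838, 311, -, -, 604, 384, 44, 828, 622, 337, 813, -]
Lookup 56: h=5, probe 5,6,7 → slot 7 empty, not found.

3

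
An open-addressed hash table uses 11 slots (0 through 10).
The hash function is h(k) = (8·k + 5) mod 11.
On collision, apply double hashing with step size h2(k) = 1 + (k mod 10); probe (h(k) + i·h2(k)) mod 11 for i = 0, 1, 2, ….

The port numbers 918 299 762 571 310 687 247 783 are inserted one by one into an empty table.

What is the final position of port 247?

6

918 hashes to 1; slot 1 is free → place at 1.
299 hashes to 10; slot 10 is free → place at 10.
762 hashes to 7; slot 7 is free → place at 7.
571 hashes to 8; slot 8 is free → place at 8.
310 hashes to 10, h2=1; 10 taken → place at 0.
687 hashes to 1, h2=8; 1 taken → place at 9.
247 hashes to 1, h2=8; 1,9 taken → place at 6.
783 hashes to 10, h2=4; 10 taken → place at 3.
Table: [310, 918, -, 783, -, -, 247, 762, 571, 687, 299]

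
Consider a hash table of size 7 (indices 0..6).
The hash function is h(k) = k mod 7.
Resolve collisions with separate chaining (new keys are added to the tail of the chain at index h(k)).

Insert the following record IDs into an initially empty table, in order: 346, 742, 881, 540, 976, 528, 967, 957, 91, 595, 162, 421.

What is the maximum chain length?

Insert 346: h=3, bucket 3 empty → new chain.
Insert 742: h=0, bucket 0 empty → new chain.
Insert 881: h=6, bucket 6 empty → new chain.
Insert 540: h=1, bucket 1 empty → new chain.
Insert 976: h=3, bucket 3 nonempty → append to chain.
Insert 528: h=3, bucket 3 nonempty → append to chain.
Insert 967: h=1, bucket 1 nonempty → append to chain.
Insert 957: h=5, bucket 5 empty → new chain.
Insert 91: h=0, bucket 0 nonempty → append to chain.
Insert 595: h=0, bucket 0 nonempty → append to chain.
Insert 162: h=1, bucket 1 nonempty → append to chain.
Insert 421: h=1, bucket 1 nonempty → append to chain.
Final buckets:
0: 742 -> 91 -> 595
1: 540 -> 967 -> 162 -> 421
2: ∅
3: 346 -> 976 -> 528
4: ∅
5: 957
6: 881

4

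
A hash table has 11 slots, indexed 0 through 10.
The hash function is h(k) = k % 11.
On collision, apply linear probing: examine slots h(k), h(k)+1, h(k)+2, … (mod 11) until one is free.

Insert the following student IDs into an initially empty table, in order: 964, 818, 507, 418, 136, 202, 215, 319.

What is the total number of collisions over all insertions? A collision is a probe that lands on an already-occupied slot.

7

Insert 964: h=7, slot 7 empty -> index 7.
Insert 818: h=4, slot 4 empty -> index 4.
Insert 507: h=1, slot 1 empty -> index 1.
Insert 418: h=0, slot 0 empty -> index 0.
Insert 136: h=4, slot 4 occupied -> index 5.
Insert 202: h=4, slots 4,5 occupied -> index 6.
Insert 215: h=6, slots 6,7 occupied -> index 8.
Insert 319: h=0, slots 0,1 occupied -> index 2.
Table: [418, 507, 319, —, 818, 136, 202, 964, 215, —, —]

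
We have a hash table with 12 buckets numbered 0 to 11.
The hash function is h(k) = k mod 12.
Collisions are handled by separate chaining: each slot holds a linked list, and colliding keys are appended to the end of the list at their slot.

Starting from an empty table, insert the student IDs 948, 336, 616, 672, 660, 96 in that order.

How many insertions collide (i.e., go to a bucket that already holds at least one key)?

4

948 -> bucket 0
336 -> bucket 0 (collision)
616 -> bucket 4
672 -> bucket 0 (collision)
660 -> bucket 0 (collision)
96 -> bucket 0 (collision)
Final buckets:
0: 948 -> 336 -> 672 -> 660 -> 96
1: —
2: —
3: —
4: 616
5: —
6: —
7: —
8: —
9: —
10: —
11: —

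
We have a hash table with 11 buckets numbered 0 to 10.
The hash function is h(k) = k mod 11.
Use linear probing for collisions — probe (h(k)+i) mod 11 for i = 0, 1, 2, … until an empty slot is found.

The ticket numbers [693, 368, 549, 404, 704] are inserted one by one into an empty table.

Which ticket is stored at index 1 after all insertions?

693 hashes to 0; slot 0 is free => place at 0.
368 hashes to 5; slot 5 is free => place at 5.
549 hashes to 10; slot 10 is free => place at 10.
404 hashes to 8; slot 8 is free => place at 8.
704 hashes to 0; 0 taken => place at 1.
Table: [693, 704, ∅, ∅, ∅, 368, ∅, ∅, 404, ∅, 549]

704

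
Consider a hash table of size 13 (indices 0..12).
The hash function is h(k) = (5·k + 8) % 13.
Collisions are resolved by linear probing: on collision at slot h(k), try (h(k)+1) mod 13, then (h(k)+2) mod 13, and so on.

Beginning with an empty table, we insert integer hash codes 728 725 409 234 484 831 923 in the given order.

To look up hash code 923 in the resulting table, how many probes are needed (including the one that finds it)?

728 hashes to 8; slot 8 is free => place at 8.
725 hashes to 6; slot 6 is free => place at 6.
409 hashes to 12; slot 12 is free => place at 12.
234 hashes to 8; 8 taken => place at 9.
484 hashes to 10; slot 10 is free => place at 10.
831 hashes to 3; slot 3 is free => place at 3.
923 hashes to 8; 8,9,10 taken => place at 11.
Table: [-, -, -, 831, -, -, 725, -, 728, 234, 484, 923, 409]
Lookup 923: h=8, probe 8,9,10,11 → found at 11.

4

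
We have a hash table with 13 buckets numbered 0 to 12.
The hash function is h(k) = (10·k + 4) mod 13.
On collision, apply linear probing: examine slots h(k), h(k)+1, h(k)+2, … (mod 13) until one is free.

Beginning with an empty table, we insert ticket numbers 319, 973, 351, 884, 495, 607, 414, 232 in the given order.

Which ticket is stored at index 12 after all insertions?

232

319: h=9 => slot 9
973: h=10 => slot 10
351: h=4 => slot 4
884: h=4, probe 4,5 => slot 5
495: h=1 => slot 1
607: h=3 => slot 3
414: h=10, probe 10,11 => slot 11
232: h=10, probe 10,11,12 => slot 12
Table: [-, 495, -, 607, 351, 884, -, -, -, 319, 973, 414, 232]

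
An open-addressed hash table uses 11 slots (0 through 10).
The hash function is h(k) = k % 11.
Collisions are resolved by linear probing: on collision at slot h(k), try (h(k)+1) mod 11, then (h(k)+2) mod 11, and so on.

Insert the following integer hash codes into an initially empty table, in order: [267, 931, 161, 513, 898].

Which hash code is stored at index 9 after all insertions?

267 hashes to 3; slot 3 is free -> place at 3.
931 hashes to 7; slot 7 is free -> place at 7.
161 hashes to 7; 7 taken -> place at 8.
513 hashes to 7; 7,8 taken -> place at 9.
898 hashes to 7; 7,8,9 taken -> place at 10.
Table: [., ., ., 267, ., ., ., 931, 161, 513, 898]

513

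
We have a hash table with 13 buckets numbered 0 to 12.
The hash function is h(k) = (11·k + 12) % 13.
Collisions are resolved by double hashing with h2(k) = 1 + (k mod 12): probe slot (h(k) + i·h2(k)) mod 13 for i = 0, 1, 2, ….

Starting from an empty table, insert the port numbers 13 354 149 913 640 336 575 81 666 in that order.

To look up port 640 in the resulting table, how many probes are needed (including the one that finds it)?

13: h=12 => slot 12
354: h=6 => slot 6
149: h=0 => slot 0
913: h=6, h2=2, probe 6,8 => slot 8
640: h=6, h2=5, probe 6,11 => slot 11
336: h=3 => slot 3
575: h=6, h2=12, probe 6,5 => slot 5
81: h=6, h2=10, probe 6,3,0,10 => slot 10
666: h=6, h2=7, probe 6,0,7 => slot 7
Table: [149, ∅, ∅, 336, ∅, 575, 354, 666, 913, ∅, 81, 640, 13]
Lookup 640: h=6, h2=5, probe 6,11 → found at 11.

2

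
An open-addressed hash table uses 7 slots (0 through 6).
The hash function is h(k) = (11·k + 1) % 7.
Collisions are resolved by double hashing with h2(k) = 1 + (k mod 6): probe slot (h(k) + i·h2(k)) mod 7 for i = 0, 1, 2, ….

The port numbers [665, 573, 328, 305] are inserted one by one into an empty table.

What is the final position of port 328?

2

665 hashes to 1; slot 1 is free → place at 1.
573 hashes to 4; slot 4 is free → place at 4.
328 hashes to 4, h2=5; 4 taken → place at 2.
305 hashes to 3; slot 3 is free → place at 3.
Table: [_, 665, 328, 305, 573, _, _]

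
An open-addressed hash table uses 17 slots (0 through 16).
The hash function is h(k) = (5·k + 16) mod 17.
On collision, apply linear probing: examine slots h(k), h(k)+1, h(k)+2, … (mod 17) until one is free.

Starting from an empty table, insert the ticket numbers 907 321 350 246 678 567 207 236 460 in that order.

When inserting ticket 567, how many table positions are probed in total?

2

Insert 907: h=12, slot 12 empty => index 12.
Insert 321: h=6, slot 6 empty => index 6.
Insert 350: h=15, slot 15 empty => index 15.
Insert 246: h=5, slot 5 empty => index 5.
Insert 678: h=6, slot 6 occupied => index 7.
Insert 567: h=12, slot 12 occupied => index 13.
Insert 207: h=14, slot 14 empty => index 14.
Insert 236: h=6, slots 6,7 occupied => index 8.
Insert 460: h=4, slot 4 empty => index 4.
Table: [., ., ., ., 460, 246, 321, 678, 236, ., ., ., 907, 567, 207, 350, .]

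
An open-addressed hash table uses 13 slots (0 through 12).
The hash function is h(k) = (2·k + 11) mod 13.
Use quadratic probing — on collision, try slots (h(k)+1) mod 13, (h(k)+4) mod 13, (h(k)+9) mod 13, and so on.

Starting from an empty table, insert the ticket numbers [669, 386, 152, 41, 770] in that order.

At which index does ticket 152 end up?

669: h=10 -> slot 10
386: h=3 -> slot 3
152: h=3, probe 3,4 -> slot 4
41: h=2 -> slot 2
770: h=4, probe 4,5 -> slot 5
Table: [∅, ∅, 41, 386, 152, 770, ∅, ∅, ∅, ∅, 669, ∅, ∅]

4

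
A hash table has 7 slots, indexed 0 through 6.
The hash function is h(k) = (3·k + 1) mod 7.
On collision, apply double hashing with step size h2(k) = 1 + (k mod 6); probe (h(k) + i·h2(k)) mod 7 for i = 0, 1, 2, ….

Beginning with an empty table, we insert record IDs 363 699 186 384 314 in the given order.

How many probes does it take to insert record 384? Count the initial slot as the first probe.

3

Insert 363: h=5, slot 5 empty => index 5.
Insert 699: h=5, h2=4, slot 5 occupied => index 2.
Insert 186: h=6, slot 6 empty => index 6.
Insert 384: h=5, h2=1, slots 5,6 occupied => index 0.
Insert 314: h=5, h2=3, slot 5 occupied => index 1.
Table: [384, 314, 699, _, _, 363, 186]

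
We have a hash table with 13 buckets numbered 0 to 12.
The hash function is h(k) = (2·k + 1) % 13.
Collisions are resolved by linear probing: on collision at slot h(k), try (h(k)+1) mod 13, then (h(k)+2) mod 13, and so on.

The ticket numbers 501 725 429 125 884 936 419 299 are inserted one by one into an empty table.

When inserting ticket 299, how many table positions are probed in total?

Insert 501: h=2, slot 2 empty -> index 2.
Insert 725: h=8, slot 8 empty -> index 8.
Insert 429: h=1, slot 1 empty -> index 1.
Insert 125: h=4, slot 4 empty -> index 4.
Insert 884: h=1, slots 1,2 occupied -> index 3.
Insert 936: h=1, slots 1,2,3,4 occupied -> index 5.
Insert 419: h=7, slot 7 empty -> index 7.
Insert 299: h=1, slots 1,2,3,4,5 occupied -> index 6.
Table: [_, 429, 501, 884, 125, 936, 299, 419, 725, _, _, _, _]

6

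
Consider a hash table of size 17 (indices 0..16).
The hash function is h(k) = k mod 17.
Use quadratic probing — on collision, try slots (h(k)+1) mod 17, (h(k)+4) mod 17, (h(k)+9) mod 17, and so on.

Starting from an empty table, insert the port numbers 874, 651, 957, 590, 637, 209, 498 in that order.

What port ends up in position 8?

637

Insert 874: h=7, slot 7 empty => index 7.
Insert 651: h=5, slot 5 empty => index 5.
Insert 957: h=5, slot 5 occupied => index 6.
Insert 590: h=12, slot 12 empty => index 12.
Insert 637: h=8, slot 8 empty => index 8.
Insert 209: h=5, slots 5,6 occupied => index 9.
Insert 498: h=5, slots 5,6,9 occupied => index 14.
Table: [., ., ., ., ., 651, 957, 874, 637, 209, ., ., 590, ., 498, ., .]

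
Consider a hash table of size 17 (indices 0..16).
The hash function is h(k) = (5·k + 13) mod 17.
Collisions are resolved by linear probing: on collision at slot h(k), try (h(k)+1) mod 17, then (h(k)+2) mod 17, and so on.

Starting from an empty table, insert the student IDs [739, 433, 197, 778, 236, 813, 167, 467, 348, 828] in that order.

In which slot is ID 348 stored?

739: h=2 → slot 2
433: h=2, probe 2,3 → slot 3
197: h=12 → slot 12
778: h=10 → slot 10
236: h=3, probe 3,4 → slot 4
813: h=15 → slot 15
167: h=15, probe 15,16 → slot 16
467: h=2, probe 2,3,4,5 → slot 5
348: h=2, probe 2,3,4,5,6 → slot 6
828: h=5, probe 5,6,7 → slot 7
Table: [∅, ∅, 739, 433, 236, 467, 348, 828, ∅, ∅, 778, ∅, 197, ∅, ∅, 813, 167]

6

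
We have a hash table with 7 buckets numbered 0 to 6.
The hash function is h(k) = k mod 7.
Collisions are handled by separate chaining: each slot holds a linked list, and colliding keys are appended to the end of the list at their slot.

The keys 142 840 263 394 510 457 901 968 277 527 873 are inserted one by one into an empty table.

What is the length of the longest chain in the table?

Insert 142: h=2, bucket 2 empty → new chain.
Insert 840: h=0, bucket 0 empty → new chain.
Insert 263: h=4, bucket 4 empty → new chain.
Insert 394: h=2, bucket 2 nonempty → append to chain.
Insert 510: h=6, bucket 6 empty → new chain.
Insert 457: h=2, bucket 2 nonempty → append to chain.
Insert 901: h=5, bucket 5 empty → new chain.
Insert 968: h=2, bucket 2 nonempty → append to chain.
Insert 277: h=4, bucket 4 nonempty → append to chain.
Insert 527: h=2, bucket 2 nonempty → append to chain.
Insert 873: h=5, bucket 5 nonempty → append to chain.
Final buckets:
0: 840
1: _
2: 142 -> 394 -> 457 -> 968 -> 527
3: _
4: 263 -> 277
5: 901 -> 873
6: 510

5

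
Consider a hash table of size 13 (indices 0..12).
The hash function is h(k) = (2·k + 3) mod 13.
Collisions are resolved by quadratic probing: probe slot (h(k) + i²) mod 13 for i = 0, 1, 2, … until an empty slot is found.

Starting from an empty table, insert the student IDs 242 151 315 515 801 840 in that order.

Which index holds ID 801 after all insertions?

Insert 242: h=6, slot 6 empty → index 6.
Insert 151: h=6, slot 6 occupied → index 7.
Insert 315: h=9, slot 9 empty → index 9.
Insert 515: h=6, slots 6,7 occupied → index 10.
Insert 801: h=6, slots 6,7,10 occupied → index 2.
Insert 840: h=6, slots 6,7,10,2,9 occupied → index 5.
Table: [—, —, 801, —, —, 840, 242, 151, —, 315, 515, —, —]

2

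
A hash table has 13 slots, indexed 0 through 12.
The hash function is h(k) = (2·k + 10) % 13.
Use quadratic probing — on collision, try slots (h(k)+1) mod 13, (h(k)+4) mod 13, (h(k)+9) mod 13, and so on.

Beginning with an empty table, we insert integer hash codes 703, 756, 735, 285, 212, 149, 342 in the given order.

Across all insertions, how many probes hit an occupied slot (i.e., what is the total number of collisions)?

703: h=12 => slot 12
756: h=1 => slot 1
735: h=11 => slot 11
285: h=8 => slot 8
212: h=5 => slot 5
149: h=9 => slot 9
342: h=5, probe 5,6 => slot 6
Table: [∅, 756, ∅, ∅, ∅, 212, 342, ∅, 285, 149, ∅, 735, 703]

1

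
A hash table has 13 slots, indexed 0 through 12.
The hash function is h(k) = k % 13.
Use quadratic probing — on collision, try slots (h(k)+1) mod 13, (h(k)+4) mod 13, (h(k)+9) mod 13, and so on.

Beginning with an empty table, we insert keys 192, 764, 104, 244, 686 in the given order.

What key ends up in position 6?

686

Insert 192: h=10, slot 10 empty → index 10.
Insert 764: h=10, slot 10 occupied → index 11.
Insert 104: h=0, slot 0 empty → index 0.
Insert 244: h=10, slots 10,11 occupied → index 1.
Insert 686: h=10, slots 10,11,1 occupied → index 6.
Table: [104, 244, —, —, —, —, 686, —, —, —, 192, 764, —]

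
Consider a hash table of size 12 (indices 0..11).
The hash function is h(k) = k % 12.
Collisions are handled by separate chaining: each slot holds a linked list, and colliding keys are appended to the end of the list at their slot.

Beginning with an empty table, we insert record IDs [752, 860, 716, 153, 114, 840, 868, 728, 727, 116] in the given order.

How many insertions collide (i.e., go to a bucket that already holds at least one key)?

4

Insert 752: h=8, bucket 8 empty -> new chain.
Insert 860: h=8, bucket 8 nonempty -> append to chain.
Insert 716: h=8, bucket 8 nonempty -> append to chain.
Insert 153: h=9, bucket 9 empty -> new chain.
Insert 114: h=6, bucket 6 empty -> new chain.
Insert 840: h=0, bucket 0 empty -> new chain.
Insert 868: h=4, bucket 4 empty -> new chain.
Insert 728: h=8, bucket 8 nonempty -> append to chain.
Insert 727: h=7, bucket 7 empty -> new chain.
Insert 116: h=8, bucket 8 nonempty -> append to chain.
Final buckets:
0: 840
1: .
2: .
3: .
4: 868
5: .
6: 114
7: 727
8: 752 -> 860 -> 716 -> 728 -> 116
9: 153
10: .
11: .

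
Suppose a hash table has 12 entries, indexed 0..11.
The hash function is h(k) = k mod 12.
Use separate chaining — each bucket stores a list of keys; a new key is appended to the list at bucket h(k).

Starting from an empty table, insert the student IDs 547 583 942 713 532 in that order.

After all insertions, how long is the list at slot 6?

Insert 547: h=7, bucket 7 empty → new chain.
Insert 583: h=7, bucket 7 nonempty → append to chain.
Insert 942: h=6, bucket 6 empty → new chain.
Insert 713: h=5, bucket 5 empty → new chain.
Insert 532: h=4, bucket 4 empty → new chain.
Final buckets:
0: -
1: -
2: -
3: -
4: 532
5: 713
6: 942
7: 547 -> 583
8: -
9: -
10: -
11: -

1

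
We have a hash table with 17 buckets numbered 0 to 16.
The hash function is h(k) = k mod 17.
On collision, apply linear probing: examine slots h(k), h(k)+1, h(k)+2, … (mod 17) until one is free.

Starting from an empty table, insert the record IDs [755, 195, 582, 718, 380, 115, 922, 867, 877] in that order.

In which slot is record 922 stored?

Insert 755: h=7, slot 7 empty → index 7.
Insert 195: h=8, slot 8 empty → index 8.
Insert 582: h=4, slot 4 empty → index 4.
Insert 718: h=4, slot 4 occupied → index 5.
Insert 380: h=6, slot 6 empty → index 6.
Insert 115: h=13, slot 13 empty → index 13.
Insert 922: h=4, slots 4,5,6,7,8 occupied → index 9.
Insert 867: h=0, slot 0 empty → index 0.
Insert 877: h=10, slot 10 empty → index 10.
Table: [867, —, —, —, 582, 718, 380, 755, 195, 922, 877, —, —, 115, —, —, —]

9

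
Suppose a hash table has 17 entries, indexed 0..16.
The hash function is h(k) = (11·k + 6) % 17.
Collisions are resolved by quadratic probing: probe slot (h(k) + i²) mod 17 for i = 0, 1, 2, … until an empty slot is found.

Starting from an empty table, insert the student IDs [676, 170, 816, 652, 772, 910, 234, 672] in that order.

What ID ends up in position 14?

676 hashes to 13; slot 13 is free -> place at 13.
170 hashes to 6; slot 6 is free -> place at 6.
816 hashes to 6; 6 taken -> place at 7.
652 hashes to 4; slot 4 is free -> place at 4.
772 hashes to 15; slot 15 is free -> place at 15.
910 hashes to 3; slot 3 is free -> place at 3.
234 hashes to 13; 13 taken -> place at 14.
672 hashes to 3; 3,4,7 taken -> place at 12.
Table: [—, —, —, 910, 652, —, 170, 816, —, —, —, —, 672, 676, 234, 772, —]

234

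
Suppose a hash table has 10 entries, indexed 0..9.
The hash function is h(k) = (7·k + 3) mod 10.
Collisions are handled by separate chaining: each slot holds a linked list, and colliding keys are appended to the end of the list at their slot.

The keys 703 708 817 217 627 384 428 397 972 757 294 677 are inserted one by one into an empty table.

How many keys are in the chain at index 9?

Insert 703: h=4, bucket 4 empty -> new chain.
Insert 708: h=9, bucket 9 empty -> new chain.
Insert 817: h=2, bucket 2 empty -> new chain.
Insert 217: h=2, bucket 2 nonempty -> append to chain.
Insert 627: h=2, bucket 2 nonempty -> append to chain.
Insert 384: h=1, bucket 1 empty -> new chain.
Insert 428: h=9, bucket 9 nonempty -> append to chain.
Insert 397: h=2, bucket 2 nonempty -> append to chain.
Insert 972: h=7, bucket 7 empty -> new chain.
Insert 757: h=2, bucket 2 nonempty -> append to chain.
Insert 294: h=1, bucket 1 nonempty -> append to chain.
Insert 677: h=2, bucket 2 nonempty -> append to chain.
Final buckets:
0: -
1: 384 -> 294
2: 817 -> 217 -> 627 -> 397 -> 757 -> 677
3: -
4: 703
5: -
6: -
7: 972
8: -
9: 708 -> 428

2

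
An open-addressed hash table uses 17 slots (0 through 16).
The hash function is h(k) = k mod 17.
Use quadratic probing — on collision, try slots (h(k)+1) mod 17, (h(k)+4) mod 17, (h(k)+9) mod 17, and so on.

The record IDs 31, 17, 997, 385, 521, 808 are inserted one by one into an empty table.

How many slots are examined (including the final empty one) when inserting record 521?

3

31: h=14 => slot 14
17: h=0 => slot 0
997: h=11 => slot 11
385: h=11, probe 11,12 => slot 12
521: h=11, probe 11,12,15 => slot 15
808: h=9 => slot 9
Table: [17, _, _, _, _, _, _, _, _, 808, _, 997, 385, _, 31, 521, _]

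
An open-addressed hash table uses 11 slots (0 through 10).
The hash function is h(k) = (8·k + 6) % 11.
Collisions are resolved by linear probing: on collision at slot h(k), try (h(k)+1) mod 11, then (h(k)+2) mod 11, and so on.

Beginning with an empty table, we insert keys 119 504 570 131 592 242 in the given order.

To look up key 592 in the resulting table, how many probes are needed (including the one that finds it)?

4

119 hashes to 1; slot 1 is free -> place at 1.
504 hashes to 1; 1 taken -> place at 2.
570 hashes to 1; 1,2 taken -> place at 3.
131 hashes to 9; slot 9 is free -> place at 9.
592 hashes to 1; 1,2,3 taken -> place at 4.
242 hashes to 6; slot 6 is free -> place at 6.
Table: [., 119, 504, 570, 592, ., 242, ., ., 131, .]
Lookup 592: h=1, probe 1,2,3,4 → found at 4.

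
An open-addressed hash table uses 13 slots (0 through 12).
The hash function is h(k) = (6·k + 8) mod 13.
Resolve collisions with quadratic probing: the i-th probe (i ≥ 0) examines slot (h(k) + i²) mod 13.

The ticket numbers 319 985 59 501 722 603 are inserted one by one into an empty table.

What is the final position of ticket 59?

12

319: h=11 -> slot 11
985: h=3 -> slot 3
59: h=11, probe 11,12 -> slot 12
501: h=11, probe 11,12,2 -> slot 2
722: h=11, probe 11,12,2,7 -> slot 7
603: h=12, probe 12,0 -> slot 0
Table: [603, -, 501, 985, -, -, -, 722, -, -, -, 319, 59]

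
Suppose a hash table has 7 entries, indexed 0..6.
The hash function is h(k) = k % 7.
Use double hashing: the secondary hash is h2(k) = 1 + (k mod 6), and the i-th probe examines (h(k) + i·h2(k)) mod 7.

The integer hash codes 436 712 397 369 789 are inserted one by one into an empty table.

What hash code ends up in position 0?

436: h=2 → slot 2
712: h=5 → slot 5
397: h=5, h2=2, probe 5,0 → slot 0
369: h=5, h2=4, probe 5,2,6 → slot 6
789: h=5, h2=4, probe 5,2,6,3 → slot 3
Table: [397, —, 436, 789, —, 712, 369]

397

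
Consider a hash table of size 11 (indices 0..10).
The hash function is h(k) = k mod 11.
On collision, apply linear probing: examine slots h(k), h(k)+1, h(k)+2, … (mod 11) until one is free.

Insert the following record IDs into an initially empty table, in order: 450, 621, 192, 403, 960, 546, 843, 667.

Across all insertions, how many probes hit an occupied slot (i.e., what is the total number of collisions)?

8

450 hashes to 10; slot 10 is free => place at 10.
621 hashes to 5; slot 5 is free => place at 5.
192 hashes to 5; 5 taken => place at 6.
403 hashes to 7; slot 7 is free => place at 7.
960 hashes to 3; slot 3 is free => place at 3.
546 hashes to 7; 7 taken => place at 8.
843 hashes to 7; 7,8 taken => place at 9.
667 hashes to 7; 7,8,9,10 taken => place at 0.
Table: [667, ., ., 960, ., 621, 192, 403, 546, 843, 450]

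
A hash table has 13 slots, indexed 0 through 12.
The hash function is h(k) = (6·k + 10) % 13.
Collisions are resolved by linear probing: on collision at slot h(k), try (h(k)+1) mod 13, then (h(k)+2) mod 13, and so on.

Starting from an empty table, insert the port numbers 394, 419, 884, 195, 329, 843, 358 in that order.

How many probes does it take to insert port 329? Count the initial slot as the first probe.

394: h=8 => slot 8
419: h=2 => slot 2
884: h=10 => slot 10
195: h=10, probe 10,11 => slot 11
329: h=8, probe 8,9 => slot 9
843: h=11, probe 11,12 => slot 12
358: h=0 => slot 0
Table: [358, ., 419, ., ., ., ., ., 394, 329, 884, 195, 843]

2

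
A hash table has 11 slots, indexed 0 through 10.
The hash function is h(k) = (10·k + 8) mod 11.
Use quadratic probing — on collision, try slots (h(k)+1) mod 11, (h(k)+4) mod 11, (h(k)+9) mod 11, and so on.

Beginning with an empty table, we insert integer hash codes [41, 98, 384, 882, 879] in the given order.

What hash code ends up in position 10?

Insert 41: h=0, slot 0 empty -> index 0.
Insert 98: h=9, slot 9 empty -> index 9.
Insert 384: h=9, slot 9 occupied -> index 10.
Insert 882: h=6, slot 6 empty -> index 6.
Insert 879: h=9, slots 9,10 occupied -> index 2.
Table: [41, —, 879, —, —, —, 882, —, —, 98, 384]

384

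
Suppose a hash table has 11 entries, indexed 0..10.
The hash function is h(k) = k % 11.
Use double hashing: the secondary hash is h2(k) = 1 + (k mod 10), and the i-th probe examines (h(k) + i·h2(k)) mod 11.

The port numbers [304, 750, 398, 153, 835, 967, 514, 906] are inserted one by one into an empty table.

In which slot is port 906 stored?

304: h=7 → slot 7
750: h=2 → slot 2
398: h=2, h2=9, probe 2,0 → slot 0
153: h=10 → slot 10
835: h=10, h2=6, probe 10,5 → slot 5
967: h=10, h2=8, probe 10,7,4 → slot 4
514: h=8 → slot 8
906: h=4, h2=7, probe 4,0,7,3 → slot 3
Table: [398, —, 750, 906, 967, 835, —, 304, 514, —, 153]

3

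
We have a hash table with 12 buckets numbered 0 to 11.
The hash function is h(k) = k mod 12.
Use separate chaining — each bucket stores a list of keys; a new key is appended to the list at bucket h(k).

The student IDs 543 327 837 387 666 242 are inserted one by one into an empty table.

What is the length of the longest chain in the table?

Insert 543: h=3, bucket 3 empty → new chain.
Insert 327: h=3, bucket 3 nonempty → append to chain.
Insert 837: h=9, bucket 9 empty → new chain.
Insert 387: h=3, bucket 3 nonempty → append to chain.
Insert 666: h=6, bucket 6 empty → new chain.
Insert 242: h=2, bucket 2 empty → new chain.
Final buckets:
0: _
1: _
2: 242
3: 543 -> 327 -> 387
4: _
5: _
6: 666
7: _
8: _
9: 837
10: _
11: _

3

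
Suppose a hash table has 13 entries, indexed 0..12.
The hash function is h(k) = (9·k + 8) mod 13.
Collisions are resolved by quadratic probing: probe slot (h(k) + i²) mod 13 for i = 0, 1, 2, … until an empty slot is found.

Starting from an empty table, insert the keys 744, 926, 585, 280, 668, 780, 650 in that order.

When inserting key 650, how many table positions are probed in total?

Insert 744: h=9, slot 9 empty => index 9.
Insert 926: h=9, slot 9 occupied => index 10.
Insert 585: h=8, slot 8 empty => index 8.
Insert 280: h=6, slot 6 empty => index 6.
Insert 668: h=1, slot 1 empty => index 1.
Insert 780: h=8, slots 8,9 occupied => index 12.
Insert 650: h=8, slots 8,9,12 occupied => index 4.
Table: [—, 668, —, —, 650, —, 280, —, 585, 744, 926, —, 780]

4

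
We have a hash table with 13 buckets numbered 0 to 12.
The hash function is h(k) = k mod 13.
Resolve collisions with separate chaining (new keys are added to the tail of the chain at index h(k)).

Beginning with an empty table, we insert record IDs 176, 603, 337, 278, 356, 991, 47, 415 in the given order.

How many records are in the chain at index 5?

Insert 176: h=7, bucket 7 empty -> new chain.
Insert 603: h=5, bucket 5 empty -> new chain.
Insert 337: h=12, bucket 12 empty -> new chain.
Insert 278: h=5, bucket 5 nonempty -> append to chain.
Insert 356: h=5, bucket 5 nonempty -> append to chain.
Insert 991: h=3, bucket 3 empty -> new chain.
Insert 47: h=8, bucket 8 empty -> new chain.
Insert 415: h=12, bucket 12 nonempty -> append to chain.
Final buckets:
0: —
1: —
2: —
3: 991
4: —
5: 603 -> 278 -> 356
6: —
7: 176
8: 47
9: —
10: —
11: —
12: 337 -> 415

3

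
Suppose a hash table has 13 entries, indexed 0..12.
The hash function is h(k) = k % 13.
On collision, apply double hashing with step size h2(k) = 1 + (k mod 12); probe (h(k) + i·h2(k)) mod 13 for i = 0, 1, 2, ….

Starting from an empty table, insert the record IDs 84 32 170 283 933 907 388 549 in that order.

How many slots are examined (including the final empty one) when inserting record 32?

84: h=6 -> slot 6
32: h=6, h2=9, probe 6,2 -> slot 2
170: h=1 -> slot 1
283: h=10 -> slot 10
933: h=10, h2=10, probe 10,7 -> slot 7
907: h=10, h2=8, probe 10,5 -> slot 5
388: h=11 -> slot 11
549: h=3 -> slot 3
Table: [—, 170, 32, 549, —, 907, 84, 933, —, —, 283, 388, —]

2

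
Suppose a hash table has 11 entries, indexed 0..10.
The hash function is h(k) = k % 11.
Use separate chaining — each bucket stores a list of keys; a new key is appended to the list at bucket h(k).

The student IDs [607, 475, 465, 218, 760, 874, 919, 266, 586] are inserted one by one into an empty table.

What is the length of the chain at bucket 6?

Insert 607: h=2, bucket 2 empty → new chain.
Insert 475: h=2, bucket 2 nonempty → append to chain.
Insert 465: h=3, bucket 3 empty → new chain.
Insert 218: h=9, bucket 9 empty → new chain.
Insert 760: h=1, bucket 1 empty → new chain.
Insert 874: h=5, bucket 5 empty → new chain.
Insert 919: h=6, bucket 6 empty → new chain.
Insert 266: h=2, bucket 2 nonempty → append to chain.
Insert 586: h=3, bucket 3 nonempty → append to chain.
Final buckets:
0: ∅
1: 760
2: 607 -> 475 -> 266
3: 465 -> 586
4: ∅
5: 874
6: 919
7: ∅
8: ∅
9: 218
10: ∅

1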